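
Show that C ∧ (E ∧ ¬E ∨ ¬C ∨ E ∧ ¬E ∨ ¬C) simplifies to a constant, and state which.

False

C ∧ (E ∧ ¬E ∨ ¬C ∨ E ∧ ¬E ∨ ¬C)
= C ∧ (E ∧ ¬E ∨ ¬C)   (idempotence)
= C ∧ ¬C   (complement / identity)
= False   (complement)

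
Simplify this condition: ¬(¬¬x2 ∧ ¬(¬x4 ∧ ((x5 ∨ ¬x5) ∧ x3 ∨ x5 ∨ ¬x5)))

¬(¬¬x2 ∧ ¬(¬x4 ∧ ((x5 ∨ ¬x5) ∧ x3 ∨ x5 ∨ ¬x5)))
= ¬(¬¬x2 ∧ ¬(¬x4 ∧ (x5 ∨ ¬x5)))   [absorption]
= ¬x2 ∨ ¬x4 ∧ (x5 ∨ ¬x5)   [De Morgan]
= ¬x2 ∨ ¬x4   [complement / identity]

¬x2 ∨ ¬x4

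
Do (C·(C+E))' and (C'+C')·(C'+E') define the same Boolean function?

E1: (C·(C+E))'
    = C'
E2: (C'+C')·(C'+E')
    = C'·E'+C'
    = C'
Both reduce to C', so they are equivalent.

Yes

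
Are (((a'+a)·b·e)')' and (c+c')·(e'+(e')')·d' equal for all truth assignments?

No

E1: (((a'+a)·b·e)')'
    = ((b·e)')'   — complement / identity
    = b·e   — double negation
E2: (c+c')·(e'+(e')')·d'
    = (e'+(e')')·d'   — complement / identity
    = (e'+e)·d'   — double negation
    = d'   — complement / identity
These differ: at a=0, b=0, c=0, d=0, e=0, E1 = 0 but E2 = 1.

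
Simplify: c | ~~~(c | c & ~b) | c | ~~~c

c | ~~~(c | c & ~b) | c | ~~~c
= c | ~~~c | c | ~~~c   — absorption
= c | ~~~c   — idempotence
= c | ~c   — double negation
= 1   — complement

1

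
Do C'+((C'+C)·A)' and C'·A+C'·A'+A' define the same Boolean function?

E1: C'+((C'+C)·A)'
    = C'+A'   — complement / identity
E2: C'·A+C'·A'+A'
    = C'+A'   — distribution
Both reduce to C'+A', so they are equivalent.

Yes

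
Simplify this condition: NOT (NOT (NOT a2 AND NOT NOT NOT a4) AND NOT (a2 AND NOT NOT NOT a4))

NOT (NOT (NOT a2 AND NOT NOT NOT a4) AND NOT (a2 AND NOT NOT NOT a4))
= NOT a2 AND NOT NOT NOT a4 OR a2 AND NOT NOT NOT a4   (De Morgan)
= NOT NOT NOT a4   (distribution)
= NOT a4   (double negation)

NOT a4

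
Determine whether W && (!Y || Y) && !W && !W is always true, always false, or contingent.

W && (!Y || Y) && !W && !W
= W && (!Y || Y) && !W   (idempotence)
= W && !W   (complement / identity)
= false   (complement)

always false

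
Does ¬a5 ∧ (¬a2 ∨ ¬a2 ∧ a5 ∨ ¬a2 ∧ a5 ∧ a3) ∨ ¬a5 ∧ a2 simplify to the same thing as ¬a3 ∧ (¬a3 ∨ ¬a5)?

No

E1: ¬a5 ∧ (¬a2 ∨ ¬a2 ∧ a5 ∨ ¬a2 ∧ a5 ∧ a3) ∨ ¬a5 ∧ a2
    = ¬a5 ∧ (¬a2 ∨ ¬a2 ∧ a5) ∨ ¬a5 ∧ a2   (absorption)
    = ¬a5 ∧ ¬a2 ∨ ¬a5 ∧ a2   (absorption)
    = ¬a5   (distribution)
E2: ¬a3 ∧ (¬a3 ∨ ¬a5)
    = ¬a3   (absorption)
These differ: at a2=0, a3=0, a5=1, E1 = 0 but E2 = 1.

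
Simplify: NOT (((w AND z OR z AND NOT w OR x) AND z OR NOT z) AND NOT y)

NOT (((w AND z OR z AND NOT w OR x) AND z OR NOT z) AND NOT y)
= NOT (((z OR x) AND z OR NOT z) AND NOT y)   (distribution)
= NOT ((z OR NOT z) AND NOT y)   (absorption)
= NOT NOT y   (complement / identity)
= y   (double negation)

y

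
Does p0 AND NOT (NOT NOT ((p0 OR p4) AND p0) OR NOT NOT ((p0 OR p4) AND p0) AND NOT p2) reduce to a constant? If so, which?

p0 AND NOT (NOT NOT ((p0 OR p4) AND p0) OR NOT NOT ((p0 OR p4) AND p0) AND NOT p2)
= p0 AND NOT NOT NOT ((p0 OR p4) AND p0)   (absorption)
= p0 AND NOT ((p0 OR p4) AND p0)   (double negation)
= p0 AND NOT p0   (absorption)
= FALSE   (complement)

yes, False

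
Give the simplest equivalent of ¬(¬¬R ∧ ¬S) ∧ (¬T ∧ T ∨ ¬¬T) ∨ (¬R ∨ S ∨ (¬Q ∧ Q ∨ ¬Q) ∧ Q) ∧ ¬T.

¬R ∨ S

¬(¬¬R ∧ ¬S) ∧ (¬T ∧ T ∨ ¬¬T) ∨ (¬R ∨ S ∨ (¬Q ∧ Q ∨ ¬Q) ∧ Q) ∧ ¬T
= (¬R ∨ S) ∧ (¬T ∧ T ∨ ¬¬T) ∨ (¬R ∨ S ∨ (¬Q ∧ Q ∨ ¬Q) ∧ Q) ∧ ¬T   [De Morgan]
= (¬R ∨ S) ∧ ¬¬T ∨ (¬R ∨ S ∨ (¬Q ∧ Q ∨ ¬Q) ∧ Q) ∧ ¬T   [complement / identity]
= (¬R ∨ S) ∧ ¬¬T ∨ (¬R ∨ S ∨ ¬Q ∧ Q) ∧ ¬T   [complement / identity]
= (¬R ∨ S) ∧ T ∨ (¬R ∨ S ∨ ¬Q ∧ Q) ∧ ¬T   [double negation]
= (¬R ∨ S) ∧ T ∨ (¬R ∨ S) ∧ ¬T   [complement / identity]
= ¬R ∨ S   [distribution]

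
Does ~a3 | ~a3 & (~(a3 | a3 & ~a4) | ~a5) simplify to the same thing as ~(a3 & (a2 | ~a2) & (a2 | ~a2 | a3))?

E1: ~a3 | ~a3 & (~(a3 | a3 & ~a4) | ~a5)
    = ~a3 | ~a3 & (~a3 | ~a5)   — absorption
    = ~a3 | ~a3   — absorption
    = ~a3   — idempotence
E2: ~(a3 & (a2 | ~a2) & (a2 | ~a2 | a3))
    = ~(a3 & (a2 | ~a2))   — absorption
    = ~a3   — complement / identity
Both reduce to ~a3, so they are equivalent.

Yes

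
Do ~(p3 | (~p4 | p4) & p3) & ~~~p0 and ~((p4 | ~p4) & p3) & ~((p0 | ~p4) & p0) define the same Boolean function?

E1: ~(p3 | (~p4 | p4) & p3) & ~~~p0
    = ~(p3 | p3) & ~~~p0
    = ~p3 & ~~~p0
    = ~p3 & ~p0
E2: ~((p4 | ~p4) & p3) & ~((p0 | ~p4) & p0)
    = ~p3 & ~((p0 | ~p4) & p0)
    = ~p3 & ~p0
Both reduce to ~p3 & ~p0, so they are equivalent.

Yes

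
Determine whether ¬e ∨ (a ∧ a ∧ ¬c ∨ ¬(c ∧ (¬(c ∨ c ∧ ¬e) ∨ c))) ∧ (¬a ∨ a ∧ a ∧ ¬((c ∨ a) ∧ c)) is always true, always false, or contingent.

¬e ∨ (a ∧ a ∧ ¬c ∨ ¬(c ∧ (¬(c ∨ c ∧ ¬e) ∨ c))) ∧ (¬a ∨ a ∧ a ∧ ¬((c ∨ a) ∧ c))
= ¬e ∨ (a ∧ a ∧ ¬c ∨ ¬(c ∧ (¬(c ∨ c ∧ ¬e) ∨ c))) ∧ (¬a ∨ a ∧ a ∧ ¬c)   — absorption
= ¬e ∨ (a ∧ a ∧ ¬c ∨ ¬(c ∧ (¬c ∨ c))) ∧ (¬a ∨ a ∧ a ∧ ¬c)   — absorption
= ¬e ∨ a ∧ a ∧ ¬c ∨ ¬(c ∧ (¬c ∨ c)) ∧ ¬a   — distribution
= ¬e ∨ a ∧ a ∧ ¬c ∨ ¬c ∧ ¬a   — complement / identity
= ¬e ∨ a ∧ ¬c ∨ ¬c ∧ ¬a   — idempotence
= ¬e ∨ ¬c   — distribution
This depends on c, e, so it is not a constant.

contingent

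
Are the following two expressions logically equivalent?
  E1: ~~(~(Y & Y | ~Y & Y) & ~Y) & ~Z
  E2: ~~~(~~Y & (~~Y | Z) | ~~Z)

E1: ~~(~(Y & Y | ~Y & Y) & ~Y) & ~Z
    = ~~(~Y & ~Y) & ~Z
    = ~~~Y & ~Z
    = ~Y & ~Z
E2: ~~~(~~Y & (~~Y | Z) | ~~Z)
    = ~~~(~~Y | ~~Z)
    = ~~(~Y & ~Z)
    = ~Y & ~Z
Both reduce to ~Y & ~Z, so they are equivalent.

Yes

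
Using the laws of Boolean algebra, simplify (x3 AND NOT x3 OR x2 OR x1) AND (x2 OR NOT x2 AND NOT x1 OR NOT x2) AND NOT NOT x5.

(x3 AND NOT x3 OR x2 OR x1) AND (x2 OR NOT x2 AND NOT x1 OR NOT x2) AND NOT NOT x5
= (x2 OR x1) AND (x2 OR NOT x2 AND NOT x1 OR NOT x2) AND NOT NOT x5   — complement / identity
= (x2 OR x1) AND (x2 OR NOT x2) AND NOT NOT x5   — absorption
= (x2 OR x1) AND NOT NOT x5   — complement / identity
= (x2 OR x1) AND x5   — double negation

(x2 OR x1) AND x5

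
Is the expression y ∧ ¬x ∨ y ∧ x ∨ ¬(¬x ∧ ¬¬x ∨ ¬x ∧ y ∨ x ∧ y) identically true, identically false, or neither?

identically true

y ∧ ¬x ∨ y ∧ x ∨ ¬(¬x ∧ ¬¬x ∨ ¬x ∧ y ∨ x ∧ y)
= y ∨ ¬(¬x ∧ ¬¬x ∨ ¬x ∧ y ∨ x ∧ y)
= y ∨ ¬(¬x ∧ x ∨ ¬x ∧ y ∨ x ∧ y)
= y ∨ ¬(¬x ∧ y ∨ x ∧ y)
= y ∨ ¬y
= True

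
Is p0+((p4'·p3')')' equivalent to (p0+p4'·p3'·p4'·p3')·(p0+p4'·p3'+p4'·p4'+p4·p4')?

E1: p0+((p4'·p3')')'
    = p0+p4'·p3'   (double negation)
E2: (p0+p4'·p3'·p4'·p3')·(p0+p4'·p3'+p4'·p4'+p4·p4')
    = (p0+p4'·p3')·(p0+p4'·p3'+p4'·p4'+p4·p4')   (idempotence)
    = (p0+p4'·p3')·(p0+p4'·p3'+p4')   (distribution)
    = p0+p4'·p3'   (absorption)
Both reduce to p0+p4'·p3', so they are equivalent.

Yes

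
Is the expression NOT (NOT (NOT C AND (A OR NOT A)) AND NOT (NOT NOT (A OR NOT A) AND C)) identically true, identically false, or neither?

NOT (NOT (NOT C AND (A OR NOT A)) AND NOT (NOT NOT (A OR NOT A) AND C))
= NOT (NOT (NOT C AND (A OR NOT A)) AND NOT ((A OR NOT A) AND C))   [double negation]
= NOT C AND (A OR NOT A) OR (A OR NOT A) AND C   [De Morgan]
= A OR NOT A   [distribution]
= TRUE   [complement]

identically true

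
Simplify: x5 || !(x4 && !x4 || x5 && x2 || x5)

true

x5 || !(x4 && !x4 || x5 && x2 || x5)
= x5 || !(x5 && x2 || x5)   [complement / identity]
= x5 || !x5   [absorption]
= true   [complement]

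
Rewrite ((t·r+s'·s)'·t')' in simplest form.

((t·r+s'·s)'·t')'
= ((t·r)'·t')'   — complement / identity
= t·r+t   — De Morgan
= t   — absorption

t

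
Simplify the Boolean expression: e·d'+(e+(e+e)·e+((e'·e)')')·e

e

e·d'+(e+(e+e)·e+((e'·e)')')·e
= e·d'+(e+(e+e)·e+e'·e)·e   [double negation]
= e·d'+(e+e·e+e'·e)·e   [idempotence]
= e·d'+(e+e)·e   [distribution]
= e·d'+e·e   [idempotence]
= e·d'+e   [idempotence]
= e   [absorption]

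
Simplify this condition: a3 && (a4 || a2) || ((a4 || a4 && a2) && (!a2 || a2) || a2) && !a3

a4 || a2

a3 && (a4 || a2) || ((a4 || a4 && a2) && (!a2 || a2) || a2) && !a3
= a3 && (a4 || a2) || (a4 && (!a2 || a2) || a2) && !a3
= a3 && (a4 || a2) || (a4 || a2) && !a3
= a4 || a2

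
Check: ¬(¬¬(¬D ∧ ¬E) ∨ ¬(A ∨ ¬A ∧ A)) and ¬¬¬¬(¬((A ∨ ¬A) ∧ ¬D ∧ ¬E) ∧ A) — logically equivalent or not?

E1: ¬(¬¬(¬D ∧ ¬E) ∨ ¬(A ∨ ¬A ∧ A))
    = ¬(¬¬(¬D ∧ ¬E) ∨ ¬A)   (complement / identity)
    = ¬(¬D ∧ ¬E) ∧ A   (De Morgan)
    = (D ∨ E) ∧ A   (De Morgan)
E2: ¬¬¬¬(¬((A ∨ ¬A) ∧ ¬D ∧ ¬E) ∧ A)
    = ¬¬¬¬(¬(¬D ∧ ¬E) ∧ A)   (complement / identity)
    = ¬¬¬¬((D ∨ E) ∧ A)   (De Morgan)
    = ¬¬((D ∨ E) ∧ A)   (double negation)
    = (D ∨ E) ∧ A   (double negation)
Both reduce to (D ∨ E) ∧ A, so they are equivalent.

Yes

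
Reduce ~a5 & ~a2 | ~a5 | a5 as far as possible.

1

~a5 & ~a2 | ~a5 | a5
= ~a5 | a5   (absorption)
= 1   (complement)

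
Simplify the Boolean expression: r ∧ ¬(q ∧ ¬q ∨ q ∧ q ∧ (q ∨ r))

r ∧ ¬q

r ∧ ¬(q ∧ ¬q ∨ q ∧ q ∧ (q ∨ r))
= r ∧ ¬(q ∧ ¬q ∨ q ∧ q)   [absorption]
= r ∧ ¬q   [distribution]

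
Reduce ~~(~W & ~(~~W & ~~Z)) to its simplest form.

~~(~W & ~(~~W & ~~Z))
= ~~(~W & (~W | ~Z))   — De Morgan
= ~~~W   — absorption
= ~W   — double negation

~W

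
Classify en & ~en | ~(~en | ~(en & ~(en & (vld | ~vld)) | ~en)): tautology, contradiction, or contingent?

en & ~en | ~(~en | ~(en & ~(en & (vld | ~vld)) | ~en))
= en & ~en | ~(~en | ~(en & ~en | ~en))
= en & ~en | en & (en & ~en | ~en)
= en & ~en | en & ~en
= en & ~en
= 0

contradiction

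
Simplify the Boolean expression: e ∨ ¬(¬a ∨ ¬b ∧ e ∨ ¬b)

e ∨ a ∧ b

e ∨ ¬(¬a ∨ ¬b ∧ e ∨ ¬b)
= e ∨ ¬(¬a ∨ ¬b)   (absorption)
= e ∨ a ∧ b   (De Morgan)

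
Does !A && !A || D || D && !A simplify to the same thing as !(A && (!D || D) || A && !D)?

E1: !A && !A || D || D && !A
    = !A || D || D && !A
    = !A || D
E2: !(A && (!D || D) || A && !D)
    = !(A || A && !D)
    = !A
These differ: at A=1, D=1, E1 = 1 but E2 = 0.

No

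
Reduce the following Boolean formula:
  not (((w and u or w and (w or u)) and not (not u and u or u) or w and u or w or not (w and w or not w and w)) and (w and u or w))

not (((w and u or w and (w or u)) and not (not u and u or u) or w and u or w or not (w and w or not w and w)) and (w and u or w))
= not (((w and u or w and (w or u)) and not (not u and u or u) or w and u or w or not w) and (w and u or w))
= not (((w and u or w and (w or u)) and not u or w and u or w or not w) and (w and u or w))
= not (((w and u or w) and not u or w and u or w or not w) and (w and u or w))
= not ((w and u or w or not w) and (w and u or w))
= not (w and u or w)
= not w

not w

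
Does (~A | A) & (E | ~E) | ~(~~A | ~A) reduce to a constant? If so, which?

(~A | A) & (E | ~E) | ~(~~A | ~A)
= (~A | A) & (E | ~E) | ~A & A
= (~A | A) & (E | ~E)
= ~A | A
= 1

yes, True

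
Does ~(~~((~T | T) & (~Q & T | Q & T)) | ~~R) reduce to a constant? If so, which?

~(~~((~T | T) & (~Q & T | Q & T)) | ~~R)
= ~(~~((~T | T) & T) | ~~R)
= ~((~T | T) & T) & ~R
= ~T & ~R
This depends on R, T, so it is not a constant.

no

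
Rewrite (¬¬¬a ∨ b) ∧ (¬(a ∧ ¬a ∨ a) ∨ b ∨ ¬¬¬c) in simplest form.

¬a ∨ b

(¬¬¬a ∨ b) ∧ (¬(a ∧ ¬a ∨ a) ∨ b ∨ ¬¬¬c)
= (¬¬¬a ∨ b) ∧ (¬a ∨ b ∨ ¬¬¬c)   (complement / identity)
= (¬a ∨ b) ∧ (¬a ∨ b ∨ ¬¬¬c)   (double negation)
= (¬a ∨ b) ∧ (¬a ∨ b ∨ ¬c)   (double negation)
= ¬a ∨ b   (absorption)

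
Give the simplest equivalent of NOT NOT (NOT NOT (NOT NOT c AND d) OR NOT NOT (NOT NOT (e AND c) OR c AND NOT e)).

NOT NOT (NOT NOT (NOT NOT c AND d) OR NOT NOT (NOT NOT (e AND c) OR c AND NOT e))
= NOT (NOT (NOT NOT c AND d) AND NOT (NOT NOT (e AND c) OR c AND NOT e))   [De Morgan]
= NOT NOT c AND d OR NOT NOT (e AND c) OR c AND NOT e   [De Morgan]
= NOT NOT c AND d OR e AND c OR c AND NOT e   [double negation]
= c AND d OR e AND c OR c AND NOT e   [double negation]
= c AND d OR c   [distribution]
= c   [absorption]

c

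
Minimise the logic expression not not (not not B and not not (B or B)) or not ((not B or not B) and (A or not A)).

not not (not not B and not not (B or B)) or not ((not B or not B) and (A or not A))
= not (not B or not (B or B)) or not ((not B or not B) and (A or not A))
= not (not B or not (B or B)) or not (not B or not B)
= not (not B or not B) or not (not B or not B)
= not (not B or not B)
= not not B
= B

B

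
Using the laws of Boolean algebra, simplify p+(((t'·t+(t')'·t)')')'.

p+t'

p+(((t'·t+(t')'·t)')')'
= p+(((t'·t+t·t)')')'   (double negation)
= p+(t'·t+t·t)'   (double negation)
= p+t'   (distribution)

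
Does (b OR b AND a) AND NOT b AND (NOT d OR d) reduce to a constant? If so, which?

yes, False

(b OR b AND a) AND NOT b AND (NOT d OR d)
= b AND NOT b AND (NOT d OR d)   (absorption)
= b AND NOT b   (complement / identity)
= FALSE   (complement)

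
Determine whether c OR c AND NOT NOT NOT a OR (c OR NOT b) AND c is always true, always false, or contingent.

c OR c AND NOT NOT NOT a OR (c OR NOT b) AND c
= c OR c AND NOT a OR (c OR NOT b) AND c
= c OR (c OR NOT b) AND c
= c OR c
= c
This depends on c, so it is not a constant.

contingent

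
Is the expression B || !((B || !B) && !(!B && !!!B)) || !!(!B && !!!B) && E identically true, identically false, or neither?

identically true

B || !((B || !B) && !(!B && !!!B)) || !!(!B && !!!B) && E
= B || !!(!B && !!!B) || !!(!B && !!!B) && E   [complement / identity]
= B || !!(!B && !!!B)   [absorption]
= B || !!(!B && !B)   [double negation]
= B || !!!B   [idempotence]
= B || !B   [double negation]
= true   [complement]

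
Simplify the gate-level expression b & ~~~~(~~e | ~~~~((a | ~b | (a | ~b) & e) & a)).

b & (e | a)

b & ~~~~(~~e | ~~~~((a | ~b | (a | ~b) & e) & a))
= b & ~~~(~e & ~~~((a | ~b | (a | ~b) & e) & a))
= b & ~~~(~e & ~~~((a | ~b) & a))
= b & ~~~(~e & ~((a | ~b) & a))
= b & ~(~e & ~((a | ~b) & a))
= b & ~(~e & ~a)
= b & (e | a)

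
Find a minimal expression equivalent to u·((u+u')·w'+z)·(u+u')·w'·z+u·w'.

u·((u+u')·w'+z)·(u+u')·w'·z+u·w'
= u·(u+u')·w'·z+u·w'   [absorption]
= u·w'·z+u·w'   [complement / identity]
= u·w'   [absorption]

u·w'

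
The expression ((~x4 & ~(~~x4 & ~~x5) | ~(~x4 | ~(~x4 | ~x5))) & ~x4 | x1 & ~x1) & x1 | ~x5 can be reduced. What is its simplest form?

~x4 & x1 | ~x5

((~x4 & ~(~~x4 & ~~x5) | ~(~x4 | ~(~x4 | ~x5))) & ~x4 | x1 & ~x1) & x1 | ~x5
= ((~x4 & ~(~~x4 & ~~x5) | x4 & (~x4 | ~x5)) & ~x4 | x1 & ~x1) & x1 | ~x5   [De Morgan]
= ((~x4 & (~x4 | ~x5) | x4 & (~x4 | ~x5)) & ~x4 | x1 & ~x1) & x1 | ~x5   [De Morgan]
= ((~x4 | ~x5) & ~x4 | x1 & ~x1) & x1 | ~x5   [distribution]
= (~x4 | x1 & ~x1) & x1 | ~x5   [absorption]
= ~x4 & x1 | ~x5   [complement / identity]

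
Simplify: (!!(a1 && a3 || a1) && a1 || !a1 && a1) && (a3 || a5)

(!!(a1 && a3 || a1) && a1 || !a1 && a1) && (a3 || a5)
= ((a1 && a3 || a1) && a1 || !a1 && a1) && (a3 || a5)   (double negation)
= (a1 && a1 || !a1 && a1) && (a3 || a5)   (absorption)
= a1 && (a3 || a5)   (distribution)

a1 && (a3 || a5)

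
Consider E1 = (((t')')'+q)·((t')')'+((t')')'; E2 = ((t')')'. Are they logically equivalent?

E1: (((t')')'+q)·((t')')'+((t')')'
    = ((t')')'+((t')')'   [absorption]
    = ((t')')'   [idempotence]
    = t'   [double negation]
E2: ((t')')'
    = t'   [double negation]
Both reduce to t', so they are equivalent.

Yes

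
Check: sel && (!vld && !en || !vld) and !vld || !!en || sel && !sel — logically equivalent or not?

E1: sel && (!vld && !en || !vld)
    = sel && !vld   [absorption]
E2: !vld || !!en || sel && !sel
    = !vld || !!en   [complement / identity]
    = !vld || en   [double negation]
These differ: at en=1, sel=0, vld=1, E1 = 0 but E2 = 1.

No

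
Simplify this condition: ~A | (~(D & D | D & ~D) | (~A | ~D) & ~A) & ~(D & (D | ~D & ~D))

~A | (~(D & D | D & ~D) | (~A | ~D) & ~A) & ~(D & (D | ~D & ~D))
= ~A | (~(D & D | D & ~D) | ~A) & ~(D & (D | ~D & ~D))
= ~A | (~(D & D | D & ~D) | ~A) & ~(D & (D | ~D))
= ~A | (~(D & (D | ~D)) | ~A) & ~(D & (D | ~D))
= ~A | ~(D & (D | ~D))
= ~A | ~D

~A | ~D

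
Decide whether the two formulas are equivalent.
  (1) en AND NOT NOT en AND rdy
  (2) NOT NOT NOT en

E1: en AND NOT NOT en AND rdy
    = en AND en AND rdy
    = en AND rdy
E2: NOT NOT NOT en
    = NOT en
These differ: at en=0, rdy=0, E1 = 0 but E2 = 1.

No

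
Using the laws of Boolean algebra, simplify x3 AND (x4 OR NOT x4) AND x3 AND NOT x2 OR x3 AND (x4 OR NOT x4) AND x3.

x3

x3 AND (x4 OR NOT x4) AND x3 AND NOT x2 OR x3 AND (x4 OR NOT x4) AND x3
= x3 AND (x4 OR NOT x4) AND x3   [absorption]
= x3 AND x3   [complement / identity]
= x3   [idempotence]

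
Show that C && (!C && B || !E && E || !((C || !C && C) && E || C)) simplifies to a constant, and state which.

C && (!C && B || !E && E || !((C || !C && C) && E || C))
= C && (!C && B || !E && E || !(C && E || C))
= C && (!C && B || !E && E || !C)
= C && (!C && B || !C)
= C && !C
= false

false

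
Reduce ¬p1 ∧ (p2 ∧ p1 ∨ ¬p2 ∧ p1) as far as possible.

¬p1 ∧ (p2 ∧ p1 ∨ ¬p2 ∧ p1)
= ¬p1 ∧ p1   [distribution]
= False   [complement]

False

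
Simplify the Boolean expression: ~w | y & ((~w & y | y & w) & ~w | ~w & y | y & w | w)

~w | y & ((~w & y | y & w) & ~w | ~w & y | y & w | w)
= ~w | y & (~w & y | y & w | w)
= ~w | y & (y | w)
= ~w | y

~w | y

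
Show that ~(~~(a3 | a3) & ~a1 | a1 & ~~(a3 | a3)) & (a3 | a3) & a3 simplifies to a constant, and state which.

0

~(~~(a3 | a3) & ~a1 | a1 & ~~(a3 | a3)) & (a3 | a3) & a3
= ~~~(a3 | a3) & (a3 | a3) & a3   (distribution)
= ~(a3 | a3) & (a3 | a3) & a3   (double negation)
= ~a3 & (a3 | a3) & a3   (idempotence)
= ~a3 & a3 & a3   (idempotence)
= ~a3 & a3   (idempotence)
= 0   (complement)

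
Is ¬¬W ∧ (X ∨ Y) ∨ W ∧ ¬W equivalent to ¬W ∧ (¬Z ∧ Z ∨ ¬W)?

No

E1: ¬¬W ∧ (X ∨ Y) ∨ W ∧ ¬W
    = ¬¬W ∧ (X ∨ Y)   [complement / identity]
    = W ∧ (X ∨ Y)   [double negation]
E2: ¬W ∧ (¬Z ∧ Z ∨ ¬W)
    = ¬W ∧ ¬W   [complement / identity]
    = ¬W   [idempotence]
These differ: at W=0, X=1, Y=1, Z=0, E1 = 0 but E2 = 1.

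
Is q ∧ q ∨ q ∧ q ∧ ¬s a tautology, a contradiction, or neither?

neither

q ∧ q ∨ q ∧ q ∧ ¬s
= q ∨ q ∧ q ∧ ¬s   — idempotence
= q ∨ q ∧ ¬s   — idempotence
= q   — absorption
This depends on q, so it is not a constant.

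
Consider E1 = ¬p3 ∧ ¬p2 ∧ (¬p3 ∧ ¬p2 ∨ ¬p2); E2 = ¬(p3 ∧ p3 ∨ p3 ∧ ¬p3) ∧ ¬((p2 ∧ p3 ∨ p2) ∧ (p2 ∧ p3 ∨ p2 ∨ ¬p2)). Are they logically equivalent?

Yes

E1: ¬p3 ∧ ¬p2 ∧ (¬p3 ∧ ¬p2 ∨ ¬p2)
    = ¬p3 ∧ ¬p2   [absorption]
E2: ¬(p3 ∧ p3 ∨ p3 ∧ ¬p3) ∧ ¬((p2 ∧ p3 ∨ p2) ∧ (p2 ∧ p3 ∨ p2 ∨ ¬p2))
    = ¬(p3 ∧ p3 ∨ p3 ∧ ¬p3) ∧ ¬(p2 ∧ p3 ∨ p2)   [absorption]
    = ¬(p3 ∧ p3 ∨ p3 ∧ ¬p3) ∧ ¬p2   [absorption]
    = ¬p3 ∧ ¬p2   [distribution]
Both reduce to ¬p3 ∧ ¬p2, so they are equivalent.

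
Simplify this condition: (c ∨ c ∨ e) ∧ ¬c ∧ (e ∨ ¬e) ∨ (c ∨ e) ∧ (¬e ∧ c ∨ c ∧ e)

c ∨ e

(c ∨ c ∨ e) ∧ ¬c ∧ (e ∨ ¬e) ∨ (c ∨ e) ∧ (¬e ∧ c ∨ c ∧ e)
= (c ∨ c ∨ e) ∧ ¬c ∨ (c ∨ e) ∧ (¬e ∧ c ∨ c ∧ e)   (complement / identity)
= (c ∨ c ∨ e) ∧ ¬c ∨ (c ∨ e) ∧ c   (distribution)
= (c ∨ e) ∧ ¬c ∨ (c ∨ e) ∧ c   (idempotence)
= c ∨ e   (distribution)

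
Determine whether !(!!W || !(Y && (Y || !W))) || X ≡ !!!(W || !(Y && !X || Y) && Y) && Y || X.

E1: !(!!W || !(Y && (Y || !W))) || X
    = !(!!W || !Y) || X   — absorption
    = !W && Y || X   — De Morgan
E2: !!!(W || !(Y && !X || Y) && Y) && Y || X
    = !!!(W || !Y && Y) && Y || X   — absorption
    = !(W || !Y && Y) && Y || X   — double negation
    = !W && Y || X   — complement / identity
Both reduce to !W && Y || X, so they are equivalent.

Yes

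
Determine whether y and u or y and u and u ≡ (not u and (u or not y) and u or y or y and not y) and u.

E1: y and u or y and u and u
    = y and u   — absorption
E2: (not u and (u or not y) and u or y or y and not y) and u
    = (not u and (u or not y) and u or y) and u   — complement / identity
    = (not u and u or y) and u   — absorption
    = y and u   — complement / identity
Both reduce to y and u, so they are equivalent.

Yes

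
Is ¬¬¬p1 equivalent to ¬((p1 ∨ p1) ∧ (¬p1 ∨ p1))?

E1: ¬¬¬p1
    = ¬p1   — double negation
E2: ¬((p1 ∨ p1) ∧ (¬p1 ∨ p1))
    = ¬(p1 ∧ ¬p1 ∨ p1)   — distribution
    = ¬p1   — complement / identity
Both reduce to ¬p1, so they are equivalent.

Yes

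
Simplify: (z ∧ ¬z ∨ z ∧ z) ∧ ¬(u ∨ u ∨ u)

(z ∧ ¬z ∨ z ∧ z) ∧ ¬(u ∨ u ∨ u)
= z ∧ ¬(u ∨ u ∨ u)
= z ∧ ¬(u ∨ u)
= z ∧ ¬u

z ∧ ¬u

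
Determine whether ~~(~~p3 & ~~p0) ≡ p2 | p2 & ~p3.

No

E1: ~~(~~p3 & ~~p0)
    = ~(~p3 | ~p0)   (De Morgan)
    = p3 & p0   (De Morgan)
E2: p2 | p2 & ~p3
    = p2   (absorption)
These differ: at p0=0, p2=1, p3=0, E1 = 0 but E2 = 1.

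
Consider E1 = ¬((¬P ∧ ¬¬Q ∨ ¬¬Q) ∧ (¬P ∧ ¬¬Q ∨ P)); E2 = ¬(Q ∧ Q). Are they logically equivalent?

E1: ¬((¬P ∧ ¬¬Q ∨ ¬¬Q) ∧ (¬P ∧ ¬¬Q ∨ P))
    = ¬(¬¬Q ∧ P ∨ ¬P ∧ ¬¬Q)
    = ¬¬¬Q
    = ¬Q
E2: ¬(Q ∧ Q)
    = ¬Q
Both reduce to ¬Q, so they are equivalent.

Yes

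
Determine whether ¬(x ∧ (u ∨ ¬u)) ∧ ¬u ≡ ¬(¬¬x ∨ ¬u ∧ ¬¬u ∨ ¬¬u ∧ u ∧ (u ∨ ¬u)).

E1: ¬(x ∧ (u ∨ ¬u)) ∧ ¬u
    = ¬x ∧ ¬u   — complement / identity
E2: ¬(¬¬x ∨ ¬u ∧ ¬¬u ∨ ¬¬u ∧ u ∧ (u ∨ ¬u))
    = ¬(¬¬x ∨ ¬u ∧ ¬¬u ∨ ¬¬u ∧ u)   — complement / identity
    = ¬(¬¬x ∨ ¬¬u)   — distribution
    = ¬x ∧ ¬u   — De Morgan
Both reduce to ¬x ∧ ¬u, so they are equivalent.

Yes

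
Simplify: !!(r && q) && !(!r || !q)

r && q

!!(r && q) && !(!r || !q)
= !!(r && q) && r && q   — De Morgan
= r && q && r && q   — double negation
= r && q   — idempotence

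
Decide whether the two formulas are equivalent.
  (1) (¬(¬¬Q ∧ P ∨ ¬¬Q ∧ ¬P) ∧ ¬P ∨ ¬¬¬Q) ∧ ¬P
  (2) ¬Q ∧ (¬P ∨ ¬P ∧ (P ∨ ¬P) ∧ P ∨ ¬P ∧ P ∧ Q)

Yes

E1: (¬(¬¬Q ∧ P ∨ ¬¬Q ∧ ¬P) ∧ ¬P ∨ ¬¬¬Q) ∧ ¬P
    = (¬¬¬Q ∧ ¬P ∨ ¬¬¬Q) ∧ ¬P   [distribution]
    = ¬¬¬Q ∧ ¬P   [absorption]
    = ¬Q ∧ ¬P   [double negation]
E2: ¬Q ∧ (¬P ∨ ¬P ∧ (P ∨ ¬P) ∧ P ∨ ¬P ∧ P ∧ Q)
    = ¬Q ∧ (¬P ∨ ¬P ∧ P ∨ ¬P ∧ P ∧ Q)   [complement / identity]
    = ¬Q ∧ (¬P ∨ ¬P ∧ P)   [absorption]
    = ¬Q ∧ ¬P   [complement / identity]
Both reduce to ¬Q ∧ ¬P, so they are equivalent.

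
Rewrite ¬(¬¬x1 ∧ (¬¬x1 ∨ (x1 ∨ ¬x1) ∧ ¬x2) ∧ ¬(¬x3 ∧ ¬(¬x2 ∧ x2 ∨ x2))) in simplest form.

¬(¬¬x1 ∧ (¬¬x1 ∨ (x1 ∨ ¬x1) ∧ ¬x2) ∧ ¬(¬x3 ∧ ¬(¬x2 ∧ x2 ∨ x2)))
= ¬(¬¬x1 ∧ (¬¬x1 ∨ ¬x2) ∧ ¬(¬x3 ∧ ¬(¬x2 ∧ x2 ∨ x2)))   — complement / identity
= ¬(¬¬x1 ∧ ¬(¬x3 ∧ ¬(¬x2 ∧ x2 ∨ x2)))   — absorption
= ¬(¬¬x1 ∧ ¬(¬x3 ∧ ¬x2))   — complement / identity
= ¬x1 ∨ ¬x3 ∧ ¬x2   — De Morgan

¬x1 ∨ ¬x3 ∧ ¬x2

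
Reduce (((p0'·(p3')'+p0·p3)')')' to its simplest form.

(((p0'·(p3')'+p0·p3)')')'
= (((p0'·p3+p0·p3)')')'   — double negation
= ((p3')')'   — distribution
= p3'   — double negation

p3'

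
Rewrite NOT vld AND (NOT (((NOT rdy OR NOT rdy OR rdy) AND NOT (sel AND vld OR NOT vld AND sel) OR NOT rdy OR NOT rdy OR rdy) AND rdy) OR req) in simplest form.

NOT vld AND (NOT rdy OR req)

NOT vld AND (NOT (((NOT rdy OR NOT rdy OR rdy) AND NOT (sel AND vld OR NOT vld AND sel) OR NOT rdy OR NOT rdy OR rdy) AND rdy) OR req)
= NOT vld AND (NOT (((NOT rdy OR NOT rdy OR rdy) AND NOT sel OR NOT rdy OR NOT rdy OR rdy) AND rdy) OR req)
= NOT vld AND (NOT ((NOT rdy OR NOT rdy OR rdy) AND rdy) OR req)
= NOT vld AND (NOT ((NOT rdy OR rdy) AND rdy) OR req)
= NOT vld AND (NOT rdy OR req)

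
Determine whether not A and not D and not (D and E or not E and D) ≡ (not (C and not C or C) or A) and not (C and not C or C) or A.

No

E1: not A and not D and not (D and E or not E and D)
    = not A and not D and not D
    = not A and not D
E2: (not (C and not C or C) or A) and not (C and not C or C) or A
    = not (C and not C or C) or A
    = not C or A
These differ: at A=1, C=1, D=1, E=0, E1 = 0 but E2 = 1.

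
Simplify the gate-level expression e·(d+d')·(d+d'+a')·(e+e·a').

e

e·(d+d')·(d+d'+a')·(e+e·a')
= e·(d+d')·(e+e·a')
= e·(e+e·a')
= e·e
= e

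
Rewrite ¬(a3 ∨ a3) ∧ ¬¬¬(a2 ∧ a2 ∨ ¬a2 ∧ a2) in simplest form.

¬a3 ∧ ¬a2

¬(a3 ∨ a3) ∧ ¬¬¬(a2 ∧ a2 ∨ ¬a2 ∧ a2)
= ¬(a3 ∨ a3) ∧ ¬¬¬a2   (distribution)
= ¬a3 ∧ ¬¬¬a2   (idempotence)
= ¬a3 ∧ ¬a2   (double negation)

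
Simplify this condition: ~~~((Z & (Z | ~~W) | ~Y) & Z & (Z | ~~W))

~~~((Z & (Z | ~~W) | ~Y) & Z & (Z | ~~W))
= ~((Z & (Z | ~~W) | ~Y) & Z & (Z | ~~W))
= ~(Z & (Z | ~~W))
= ~(Z & (Z | W))
= ~Z

~Z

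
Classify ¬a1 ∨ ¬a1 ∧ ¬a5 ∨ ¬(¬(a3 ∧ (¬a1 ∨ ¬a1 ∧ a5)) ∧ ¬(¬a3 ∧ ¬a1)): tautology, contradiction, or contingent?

¬a1 ∨ ¬a1 ∧ ¬a5 ∨ ¬(¬(a3 ∧ (¬a1 ∨ ¬a1 ∧ a5)) ∧ ¬(¬a3 ∧ ¬a1))
= ¬a1 ∨ ¬a1 ∧ ¬a5 ∨ a3 ∧ (¬a1 ∨ ¬a1 ∧ a5) ∨ ¬a3 ∧ ¬a1   (De Morgan)
= ¬a1 ∨ ¬a1 ∧ ¬a5 ∨ a3 ∧ ¬a1 ∨ ¬a3 ∧ ¬a1   (absorption)
= ¬a1 ∨ ¬a1 ∧ ¬a5 ∨ ¬a1   (distribution)
= ¬a1 ∨ ¬a1   (absorption)
= ¬a1   (idempotence)
This depends on a1, so it is not a constant.

contingent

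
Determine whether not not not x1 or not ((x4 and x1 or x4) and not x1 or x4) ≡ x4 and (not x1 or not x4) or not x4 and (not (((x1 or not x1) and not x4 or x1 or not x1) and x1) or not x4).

E1: not not not x1 or not ((x4 and x1 or x4) and not x1 or x4)
    = not x1 or not ((x4 and x1 or x4) and not x1 or x4)   (double negation)
    = not x1 or not (x4 and not x1 or x4)   (absorption)
    = not x1 or not x4   (absorption)
E2: x4 and (not x1 or not x4) or not x4 and (not (((x1 or not x1) and not x4 or x1 or not x1) and x1) or not x4)
    = x4 and (not x1 or not x4) or not x4 and (not ((x1 or not x1) and x1) or not x4)   (absorption)
    = x4 and (not x1 or not x4) or not x4 and (not x1 or not x4)   (complement / identity)
    = not x1 or not x4   (distribution)
Both reduce to not x1 or not x4, so they are equivalent.

Yes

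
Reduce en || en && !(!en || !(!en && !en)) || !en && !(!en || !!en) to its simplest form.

en

en || en && !(!en || !(!en && !en)) || !en && !(!en || !!en)
= en || en && en && !en && !en || !en && !(!en || !!en)   (De Morgan)
= en || en && en && !en || !en && !(!en || !!en)   (idempotence)
= en || en && en && !en || !en && en && !en   (De Morgan)
= en || en && !en   (distribution)
= en   (complement / identity)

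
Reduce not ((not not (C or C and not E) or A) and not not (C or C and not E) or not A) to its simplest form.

not ((not not (C or C and not E) or A) and not not (C or C and not E) or not A)
= not (not not (C or C and not E) or not A)   [absorption]
= not (C or C and not E) and A   [De Morgan]
= not C and A   [absorption]

not C and A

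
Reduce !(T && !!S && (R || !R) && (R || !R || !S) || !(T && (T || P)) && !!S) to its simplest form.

!S

!(T && !!S && (R || !R) && (R || !R || !S) || !(T && (T || P)) && !!S)
= !(T && !!S && (R || !R) || !(T && (T || P)) && !!S)   [absorption]
= !(T && !!S && (R || !R) || !T && !!S)   [absorption]
= !(T && !!S || !T && !!S)   [complement / identity]
= !!!S   [distribution]
= !S   [double negation]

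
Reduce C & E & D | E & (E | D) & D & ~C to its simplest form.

C & E & D | E & (E | D) & D & ~C
= C & E & D | E & D & ~C   — absorption
= E & D   — distribution

E & D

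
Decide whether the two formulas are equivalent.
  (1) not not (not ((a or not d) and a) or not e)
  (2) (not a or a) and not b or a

E1: not not (not ((a or not d) and a) or not e)
    = not not (not a or not e)   [absorption]
    = not a or not e   [double negation]
E2: (not a or a) and not b or a
    = not b or a   [complement / identity]
These differ: at a=1, b=1, d=0, e=1, E1 = 0 but E2 = 1.

No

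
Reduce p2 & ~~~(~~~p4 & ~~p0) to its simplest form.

p2 & ~~~(~~~p4 & ~~p0)
= p2 & ~~~(~p4 & ~~p0)   — double negation
= p2 & ~(~p4 & ~~p0)   — double negation
= p2 & (p4 | ~p0)   — De Morgan

p2 & (p4 | ~p0)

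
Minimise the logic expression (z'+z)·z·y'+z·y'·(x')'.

z·y'

(z'+z)·z·y'+z·y'·(x')'
= z·y'+z·y'·(x')'   — complement / identity
= z·y'+z·y'·x   — double negation
= z·y'   — absorption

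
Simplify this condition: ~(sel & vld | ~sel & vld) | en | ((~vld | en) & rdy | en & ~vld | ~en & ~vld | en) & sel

~vld | en

~(sel & vld | ~sel & vld) | en | ((~vld | en) & rdy | en & ~vld | ~en & ~vld | en) & sel
= ~(sel & vld | ~sel & vld) | en | ((~vld | en) & rdy | ~vld | en) & sel   [distribution]
= ~(sel & vld | ~sel & vld) | en | (~vld | en) & sel   [absorption]
= ~vld | en | (~vld | en) & sel   [distribution]
= ~vld | en   [absorption]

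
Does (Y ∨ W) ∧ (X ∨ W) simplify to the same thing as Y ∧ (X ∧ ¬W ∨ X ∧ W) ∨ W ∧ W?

Yes

E1: (Y ∨ W) ∧ (X ∨ W)
    = Y ∧ X ∨ W   (distribution)
E2: Y ∧ (X ∧ ¬W ∨ X ∧ W) ∨ W ∧ W
    = Y ∧ X ∨ W ∧ W   (distribution)
    = Y ∧ X ∨ W   (idempotence)
Both reduce to Y ∧ X ∨ W, so they are equivalent.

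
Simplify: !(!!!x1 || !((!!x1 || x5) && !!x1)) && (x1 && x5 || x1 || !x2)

!(!!!x1 || !((!!x1 || x5) && !!x1)) && (x1 && x5 || x1 || !x2)
= !(!!!x1 || !!!x1) && (x1 && x5 || x1 || !x2)   — absorption
= !!!!x1 && (x1 && x5 || x1 || !x2)   — idempotence
= !!x1 && (x1 && x5 || x1 || !x2)   — double negation
= !!x1 && (x1 || !x2)   — absorption
= x1 && (x1 || !x2)   — double negation
= x1   — absorption

x1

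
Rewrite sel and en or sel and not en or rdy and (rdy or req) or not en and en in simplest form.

sel and en or sel and not en or rdy and (rdy or req) or not en and en
= sel or rdy and (rdy or req) or not en and en   — distribution
= sel or rdy or not en and en   — absorption
= sel or rdy   — complement / identity

sel or rdy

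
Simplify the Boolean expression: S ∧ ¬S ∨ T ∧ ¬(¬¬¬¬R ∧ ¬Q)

T ∧ (¬R ∨ Q)

S ∧ ¬S ∨ T ∧ ¬(¬¬¬¬R ∧ ¬Q)
= T ∧ ¬(¬¬¬¬R ∧ ¬Q)   [complement / identity]
= T ∧ ¬(¬¬R ∧ ¬Q)   [double negation]
= T ∧ (¬R ∨ Q)   [De Morgan]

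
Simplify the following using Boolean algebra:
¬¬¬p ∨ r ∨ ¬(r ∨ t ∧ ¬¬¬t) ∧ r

¬¬¬p ∨ r ∨ ¬(r ∨ t ∧ ¬¬¬t) ∧ r
= ¬¬¬p ∨ r ∨ ¬(r ∨ t ∧ ¬t) ∧ r   (double negation)
= ¬¬¬p ∨ r ∨ ¬r ∧ r   (complement / identity)
= ¬¬¬p ∨ r   (complement / identity)
= ¬p ∨ r   (double negation)

¬p ∨ r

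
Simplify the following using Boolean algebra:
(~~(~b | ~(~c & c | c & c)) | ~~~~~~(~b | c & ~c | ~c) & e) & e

(~~(~b | ~(~c & c | c & c)) | ~~~~~~(~b | c & ~c | ~c) & e) & e
= (~~(~b | ~(~c & c | c & c)) | ~~~~(~b | c & ~c | ~c) & e) & e   (double negation)
= (~~(~b | ~(~c & c | c & c)) | ~~(~b | c & ~c | ~c) & e) & e   (double negation)
= (~~(~b | ~c) | ~~(~b | c & ~c | ~c) & e) & e   (distribution)
= (~~(~b | ~c) | ~~(~b | ~c) & e) & e   (complement / identity)
= ~~(~b | ~c) & e   (absorption)
= (~b | ~c) & e   (double negation)

(~b | ~c) & e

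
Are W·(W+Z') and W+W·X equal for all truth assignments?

E1: W·(W+Z')
    = W   — absorption
E2: W+W·X
    = W   — absorption
Both reduce to W, so they are equivalent.

Yes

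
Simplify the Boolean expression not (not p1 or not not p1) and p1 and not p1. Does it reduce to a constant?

not (not p1 or not not p1) and p1 and not p1
= p1 and not p1 and p1 and not p1
= p1 and not p1
= False

False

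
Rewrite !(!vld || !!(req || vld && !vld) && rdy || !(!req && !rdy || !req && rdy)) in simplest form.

vld && !req

!(!vld || !!(req || vld && !vld) && rdy || !(!req && !rdy || !req && rdy))
= !(!vld || !!(req || vld && !vld) && rdy || !!req)   — distribution
= !(!vld || !!req && rdy || !!req)   — complement / identity
= !(!vld || !!req)   — absorption
= vld && !req   — De Morgan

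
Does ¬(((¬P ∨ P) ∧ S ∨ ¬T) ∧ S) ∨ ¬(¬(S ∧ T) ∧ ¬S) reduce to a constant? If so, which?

¬(((¬P ∨ P) ∧ S ∨ ¬T) ∧ S) ∨ ¬(¬(S ∧ T) ∧ ¬S)
= ¬(((¬P ∨ P) ∧ S ∨ ¬T) ∧ S) ∨ S ∧ T ∨ S   — De Morgan
= ¬((S ∨ ¬T) ∧ S) ∨ S ∧ T ∨ S   — complement / identity
= ¬S ∨ S ∧ T ∨ S   — absorption
= ¬S ∨ S   — absorption
= True   — complement

yes, True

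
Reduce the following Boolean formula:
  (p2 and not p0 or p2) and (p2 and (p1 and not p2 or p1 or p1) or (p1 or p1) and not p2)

p2 and p1

(p2 and not p0 or p2) and (p2 and (p1 and not p2 or p1 or p1) or (p1 or p1) and not p2)
= (p2 and not p0 or p2) and (p2 and (p1 or p1) or (p1 or p1) and not p2)   — absorption
= (p2 and not p0 or p2) and (p1 or p1)   — distribution
= (p2 and not p0 or p2) and p1   — idempotence
= p2 and p1   — absorption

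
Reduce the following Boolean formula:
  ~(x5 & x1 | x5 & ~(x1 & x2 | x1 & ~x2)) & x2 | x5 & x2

~(x5 & x1 | x5 & ~(x1 & x2 | x1 & ~x2)) & x2 | x5 & x2
= ~(x5 & x1 | x5 & ~x1) & x2 | x5 & x2   — distribution
= ~x5 & x2 | x5 & x2   — distribution
= x2   — distribution

x2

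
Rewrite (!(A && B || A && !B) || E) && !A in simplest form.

(!(A && B || A && !B) || E) && !A
= (!A || E) && !A
= !A

!A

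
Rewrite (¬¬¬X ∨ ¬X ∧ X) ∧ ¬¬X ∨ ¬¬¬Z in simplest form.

(¬¬¬X ∨ ¬X ∧ X) ∧ ¬¬X ∨ ¬¬¬Z
= (¬¬¬X ∨ ¬X ∧ X) ∧ X ∨ ¬¬¬Z   — double negation
= ¬¬¬X ∧ X ∨ ¬¬¬Z   — complement / identity
= ¬X ∧ X ∨ ¬¬¬Z   — double negation
= ¬¬¬Z   — complement / identity
= ¬Z   — double negation

¬Z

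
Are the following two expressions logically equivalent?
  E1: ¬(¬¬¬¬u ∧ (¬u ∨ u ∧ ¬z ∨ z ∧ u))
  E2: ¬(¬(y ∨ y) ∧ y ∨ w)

No

E1: ¬(¬¬¬¬u ∧ (¬u ∨ u ∧ ¬z ∨ z ∧ u))
    = ¬(¬¬¬¬u ∧ (¬u ∨ u))   [distribution]
    = ¬¬¬¬¬u   [complement / identity]
    = ¬¬¬u   [double negation]
    = ¬u   [double negation]
E2: ¬(¬(y ∨ y) ∧ y ∨ w)
    = ¬(¬y ∧ y ∨ w)   [idempotence]
    = ¬w   [complement / identity]
These differ: at u=0, w=1, y=0, z=0, E1 = 1 but E2 = 0.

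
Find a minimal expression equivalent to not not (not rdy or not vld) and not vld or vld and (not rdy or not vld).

not rdy or not vld

not not (not rdy or not vld) and not vld or vld and (not rdy or not vld)
= (not rdy or not vld) and not vld or vld and (not rdy or not vld)   [double negation]
= not rdy or not vld   [distribution]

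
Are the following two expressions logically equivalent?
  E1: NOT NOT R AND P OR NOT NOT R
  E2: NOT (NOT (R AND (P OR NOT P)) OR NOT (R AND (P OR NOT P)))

Yes

E1: NOT NOT R AND P OR NOT NOT R
    = NOT NOT R   — absorption
    = R   — double negation
E2: NOT (NOT (R AND (P OR NOT P)) OR NOT (R AND (P OR NOT P)))
    = NOT NOT (R AND (P OR NOT P))   — idempotence
    = R AND (P OR NOT P)   — double negation
    = R   — complement / identity
Both reduce to R, so they are equivalent.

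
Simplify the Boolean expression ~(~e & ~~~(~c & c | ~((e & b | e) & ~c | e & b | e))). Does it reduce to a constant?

~(~e & ~~~(~c & c | ~((e & b | e) & ~c | e & b | e)))
= ~(~e & ~(~c & c | ~((e & b | e) & ~c | e & b | e)))   — double negation
= e | ~c & c | ~((e & b | e) & ~c | e & b | e)   — De Morgan
= e | ~c & c | ~(e & b | e)   — absorption
= e | ~(e & b | e)   — complement / identity
= e | ~e   — absorption
= 1   — complement

1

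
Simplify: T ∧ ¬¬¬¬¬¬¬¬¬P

T ∧ ¬P

T ∧ ¬¬¬¬¬¬¬¬¬P
= T ∧ ¬¬¬¬¬¬¬P   — double negation
= T ∧ ¬¬¬¬¬P   — double negation
= T ∧ ¬¬¬P   — double negation
= T ∧ ¬P   — double negation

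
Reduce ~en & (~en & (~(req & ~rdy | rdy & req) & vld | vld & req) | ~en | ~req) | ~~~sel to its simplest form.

~en | ~sel

~en & (~en & (~(req & ~rdy | rdy & req) & vld | vld & req) | ~en | ~req) | ~~~sel
= ~en & (~en & (~req & vld | vld & req) | ~en | ~req) | ~~~sel
= ~en & (~en & vld | ~en | ~req) | ~~~sel
= ~en & (~en | ~req) | ~~~sel
= ~en | ~~~sel
= ~en | ~sel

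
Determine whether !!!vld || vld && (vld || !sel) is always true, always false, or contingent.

always true

!!!vld || vld && (vld || !sel)
= !vld || vld && (vld || !sel)   (double negation)
= !vld || vld   (absorption)
= true   (complement)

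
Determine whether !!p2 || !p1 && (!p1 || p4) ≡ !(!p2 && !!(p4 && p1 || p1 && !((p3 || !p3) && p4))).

E1: !!p2 || !p1 && (!p1 || p4)
    = !!p2 || !p1   — absorption
    = p2 || !p1   — double negation
E2: !(!p2 && !!(p4 && p1 || p1 && !((p3 || !p3) && p4)))
    = !(!p2 && !!(p4 && p1 || p1 && !p4))   — complement / identity
    = !(!p2 && !!p1)   — distribution
    = p2 || !p1   — De Morgan
Both reduce to p2 || !p1, so they are equivalent.

Yes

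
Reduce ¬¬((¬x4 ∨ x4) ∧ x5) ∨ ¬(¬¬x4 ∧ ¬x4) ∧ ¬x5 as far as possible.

¬¬((¬x4 ∨ x4) ∧ x5) ∨ ¬(¬¬x4 ∧ ¬x4) ∧ ¬x5
= (¬x4 ∨ x4) ∧ x5 ∨ ¬(¬¬x4 ∧ ¬x4) ∧ ¬x5   — double negation
= (¬x4 ∨ x4) ∧ x5 ∨ (¬x4 ∨ x4) ∧ ¬x5   — De Morgan
= ¬x4 ∨ x4   — distribution
= True   — complement

True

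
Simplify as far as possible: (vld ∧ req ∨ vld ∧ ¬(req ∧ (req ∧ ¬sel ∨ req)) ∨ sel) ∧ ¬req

(vld ∨ sel) ∧ ¬req

(vld ∧ req ∨ vld ∧ ¬(req ∧ (req ∧ ¬sel ∨ req)) ∨ sel) ∧ ¬req
= (vld ∧ req ∨ vld ∧ ¬(req ∧ req) ∨ sel) ∧ ¬req
= ((req ∨ ¬(req ∧ req)) ∧ vld ∨ sel) ∧ ¬req
= ((req ∨ ¬req) ∧ vld ∨ sel) ∧ ¬req
= (vld ∨ sel) ∧ ¬req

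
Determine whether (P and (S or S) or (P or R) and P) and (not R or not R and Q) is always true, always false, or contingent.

contingent

(P and (S or S) or (P or R) and P) and (not R or not R and Q)
= (P and (S or S) or (P or R) and P) and not R   [absorption]
= (P and (S or S) or P) and not R   [absorption]
= (P and S or P) and not R   [idempotence]
= P and not R   [absorption]
This depends on P, R, so it is not a constant.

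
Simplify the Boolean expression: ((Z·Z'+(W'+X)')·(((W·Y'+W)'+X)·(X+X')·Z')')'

W'+X

((Z·Z'+(W'+X)')·(((W·Y'+W)'+X)·(X+X')·Z')')'
= ((W'+X)'·(((W·Y'+W)'+X)·(X+X')·Z')')'   — complement / identity
= ((W'+X)'·((W'+X)·(X+X')·Z')')'   — absorption
= W'+X+(W'+X)·(X+X')·Z'   — De Morgan
= W'+X+(W'+X)·Z'   — complement / identity
= W'+X   — absorption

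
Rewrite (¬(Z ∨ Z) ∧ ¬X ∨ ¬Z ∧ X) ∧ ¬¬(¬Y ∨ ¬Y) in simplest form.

¬Z ∧ ¬Y

(¬(Z ∨ Z) ∧ ¬X ∨ ¬Z ∧ X) ∧ ¬¬(¬Y ∨ ¬Y)
= (¬(Z ∨ Z) ∧ ¬X ∨ ¬Z ∧ X) ∧ (¬Y ∨ ¬Y)
= (¬Z ∧ ¬X ∨ ¬Z ∧ X) ∧ (¬Y ∨ ¬Y)
= ¬Z ∧ (¬Y ∨ ¬Y)
= ¬Z ∧ ¬Y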